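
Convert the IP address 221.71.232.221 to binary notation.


221 = 11011101
71 = 01000111
232 = 11101000
221 = 11011101
Binary: 11011101.01000111.11101000.11011101


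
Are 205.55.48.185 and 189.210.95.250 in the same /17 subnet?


Mask: 255.255.128.0
205.55.48.185 AND mask = 205.55.0.0
189.210.95.250 AND mask = 189.210.0.0
No, different subnets (205.55.0.0 vs 189.210.0.0)


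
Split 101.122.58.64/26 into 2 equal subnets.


New prefix = 26 + 1 = 27
Each subnet has 32 addresses
  101.122.58.64/27
  101.122.58.96/27
Subnets: 101.122.58.64/27, 101.122.58.96/27


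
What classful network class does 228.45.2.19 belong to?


First octet: 228
Binary: 11100100
1110xxxx -> Class D (224-239)
Class D (multicast), default mask N/A


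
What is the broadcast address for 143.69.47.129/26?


Network: 143.69.47.128/26
Host bits = 6
Set all host bits to 1:
Broadcast: 143.69.47.191


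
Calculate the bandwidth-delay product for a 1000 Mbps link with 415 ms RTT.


BDP = bandwidth * RTT
= 1000 Mbps * 415 ms
= 1000 * 1e6 * 415 / 1000 bits
= 415000000 bits
= 51875000 bytes
= 50659.1797 KB
BDP = 415000000 bits (51875000 bytes)


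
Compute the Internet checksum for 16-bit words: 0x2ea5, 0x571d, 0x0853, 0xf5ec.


Sum all words (with carry folding):
+ 0x2ea5 = 0x2ea5
+ 0x571d = 0x85c2
+ 0x0853 = 0x8e15
+ 0xf5ec = 0x8402
One's complement: ~0x8402
Checksum = 0x7bfd


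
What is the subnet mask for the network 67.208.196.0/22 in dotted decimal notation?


/22 means 22 network bits, 10 host bits
Binary: 11111111111111111111110000000000
Mask: 255.255.252.0


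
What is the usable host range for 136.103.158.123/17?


Network: 136.103.128.0
Broadcast: 136.103.255.255
First usable = network + 1
Last usable = broadcast - 1
Range: 136.103.128.1 to 136.103.255.254


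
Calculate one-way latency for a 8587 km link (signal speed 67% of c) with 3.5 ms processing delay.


Speed = 0.67 * 3e5 km/s = 201000 km/s
Propagation delay = 8587 / 201000 = 0.0427 s = 42.7214 ms
Processing delay = 3.5 ms
Total one-way latency = 46.2214 ms


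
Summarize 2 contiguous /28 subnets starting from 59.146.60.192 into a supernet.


Original prefix: /28
Number of subnets: 2 = 2^1
New prefix = 28 - 1 = 27
Supernet: 59.146.60.192/27


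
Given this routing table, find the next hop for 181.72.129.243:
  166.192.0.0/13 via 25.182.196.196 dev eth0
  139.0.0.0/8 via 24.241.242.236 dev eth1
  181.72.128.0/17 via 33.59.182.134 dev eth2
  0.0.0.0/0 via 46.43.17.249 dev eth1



Longest prefix match for 181.72.129.243:
  /13 166.192.0.0: no
  /8 139.0.0.0: no
  /17 181.72.128.0: MATCH
  /0 0.0.0.0: MATCH
Selected: next-hop 33.59.182.134 via eth2 (matched /17)


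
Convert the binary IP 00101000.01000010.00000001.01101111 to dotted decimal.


00101000 = 40
01000010 = 66
00000001 = 1
01101111 = 111
IP: 40.66.1.111


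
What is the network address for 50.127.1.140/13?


IP:   00110010.01111111.00000001.10001100
Mask: 11111111.11111000.00000000.00000000
AND operation:
Net:  00110010.01111000.00000000.00000000
Network: 50.120.0.0/13


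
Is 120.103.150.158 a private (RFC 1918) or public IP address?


RFC 1918 private ranges:
  10.0.0.0/8 (10.0.0.0 - 10.255.255.255)
  172.16.0.0/12 (172.16.0.0 - 172.31.255.255)
  192.168.0.0/16 (192.168.0.0 - 192.168.255.255)
Public (not in any RFC 1918 range)


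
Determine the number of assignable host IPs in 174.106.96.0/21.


Host bits = 32 - 21 = 11
Total addresses = 2^11 = 2048
Usable = total - 2 (network and broadcast)
Usable hosts: 2046


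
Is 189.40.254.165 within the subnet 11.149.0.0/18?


Subnet network: 11.149.0.0
Test IP AND mask: 189.40.192.0
No, 189.40.254.165 is not in 11.149.0.0/18


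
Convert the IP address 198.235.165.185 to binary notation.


198 = 11000110
235 = 11101011
165 = 10100101
185 = 10111001
Binary: 11000110.11101011.10100101.10111001


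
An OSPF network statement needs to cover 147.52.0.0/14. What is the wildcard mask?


Subnet mask: 255.252.0.0
Wildcard = 255.255.255.255 - subnet mask
255 - 255 = 0
255 - 252 = 3
255 - 0 = 255
255 - 0 = 255
Wildcard: 0.3.255.255


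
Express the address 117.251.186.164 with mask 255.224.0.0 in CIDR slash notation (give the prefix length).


Binary: 11111111.11100000.00000000.00000000
Count leading 1s
Prefix: /11


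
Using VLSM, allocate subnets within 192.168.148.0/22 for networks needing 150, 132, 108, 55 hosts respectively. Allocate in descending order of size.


150 hosts -> /24 (254 usable): 192.168.148.0/24
132 hosts -> /24 (254 usable): 192.168.149.0/24
108 hosts -> /25 (126 usable): 192.168.150.0/25
55 hosts -> /26 (62 usable): 192.168.150.128/26
Allocation: 192.168.148.0/24 (150 hosts, 254 usable); 192.168.149.0/24 (132 hosts, 254 usable); 192.168.150.0/25 (108 hosts, 126 usable); 192.168.150.128/26 (55 hosts, 62 usable)


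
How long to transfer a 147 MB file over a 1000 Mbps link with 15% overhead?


Effective throughput = 1000 * (1 - 15/100) = 850 Mbps
File size in Mb = 147 * 8 = 1176 Mb
Time = 1176 / 850
Time = 1.3835 seconds


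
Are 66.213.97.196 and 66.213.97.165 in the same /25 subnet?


Mask: 255.255.255.128
66.213.97.196 AND mask = 66.213.97.128
66.213.97.165 AND mask = 66.213.97.128
Yes, same subnet (66.213.97.128)


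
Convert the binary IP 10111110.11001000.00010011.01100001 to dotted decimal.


10111110 = 190
11001000 = 200
00010011 = 19
01100001 = 97
IP: 190.200.19.97


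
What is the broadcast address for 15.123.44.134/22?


Network: 15.123.44.0/22
Host bits = 10
Set all host bits to 1:
Broadcast: 15.123.47.255


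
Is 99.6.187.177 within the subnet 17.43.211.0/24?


Subnet network: 17.43.211.0
Test IP AND mask: 99.6.187.0
No, 99.6.187.177 is not in 17.43.211.0/24


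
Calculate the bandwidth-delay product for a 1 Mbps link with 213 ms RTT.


BDP = bandwidth * RTT
= 1 Mbps * 213 ms
= 1 * 1e6 * 213 / 1000 bits
= 213000 bits
= 26625 bytes
= 26.001 KB
BDP = 213000 bits (26625 bytes)


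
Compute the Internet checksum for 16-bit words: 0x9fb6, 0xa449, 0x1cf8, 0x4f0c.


Sum all words (with carry folding):
+ 0x9fb6 = 0x9fb6
+ 0xa449 = 0x4400
+ 0x1cf8 = 0x60f8
+ 0x4f0c = 0xb004
One's complement: ~0xb004
Checksum = 0x4ffb


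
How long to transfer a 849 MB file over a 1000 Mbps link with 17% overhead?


Effective throughput = 1000 * (1 - 17/100) = 830 Mbps
File size in Mb = 849 * 8 = 6792 Mb
Time = 6792 / 830
Time = 8.1831 seconds


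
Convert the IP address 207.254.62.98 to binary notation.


207 = 11001111
254 = 11111110
62 = 00111110
98 = 01100010
Binary: 11001111.11111110.00111110.01100010


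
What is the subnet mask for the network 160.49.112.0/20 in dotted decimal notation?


/20 means 20 network bits, 12 host bits
Binary: 11111111111111111111000000000000
Mask: 255.255.240.0


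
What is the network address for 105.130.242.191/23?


IP:   01101001.10000010.11110010.10111111
Mask: 11111111.11111111.11111110.00000000
AND operation:
Net:  01101001.10000010.11110010.00000000
Network: 105.130.242.0/23


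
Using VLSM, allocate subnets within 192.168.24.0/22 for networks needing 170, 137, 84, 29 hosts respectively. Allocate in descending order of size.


170 hosts -> /24 (254 usable): 192.168.24.0/24
137 hosts -> /24 (254 usable): 192.168.25.0/24
84 hosts -> /25 (126 usable): 192.168.26.0/25
29 hosts -> /27 (30 usable): 192.168.26.128/27
Allocation: 192.168.24.0/24 (170 hosts, 254 usable); 192.168.25.0/24 (137 hosts, 254 usable); 192.168.26.0/25 (84 hosts, 126 usable); 192.168.26.128/27 (29 hosts, 30 usable)


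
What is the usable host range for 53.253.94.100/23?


Network: 53.253.94.0
Broadcast: 53.253.95.255
First usable = network + 1
Last usable = broadcast - 1
Range: 53.253.94.1 to 53.253.95.254


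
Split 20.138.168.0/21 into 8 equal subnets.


New prefix = 21 + 3 = 24
Each subnet has 256 addresses
  20.138.168.0/24
  20.138.169.0/24
  20.138.170.0/24
  20.138.171.0/24
  20.138.172.0/24
  20.138.173.0/24
  20.138.174.0/24
  20.138.175.0/24
Subnets: 20.138.168.0/24, 20.138.169.0/24, 20.138.170.0/24, 20.138.171.0/24, 20.138.172.0/24, 20.138.173.0/24, 20.138.174.0/24, 20.138.175.0/24


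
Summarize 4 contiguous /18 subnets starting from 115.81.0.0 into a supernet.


Original prefix: /18
Number of subnets: 4 = 2^2
New prefix = 18 - 2 = 16
Supernet: 115.81.0.0/16


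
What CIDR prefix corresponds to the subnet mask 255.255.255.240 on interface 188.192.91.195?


Binary: 11111111.11111111.11111111.11110000
Count leading 1s
Prefix: /28


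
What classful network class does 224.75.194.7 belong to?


First octet: 224
Binary: 11100000
1110xxxx -> Class D (224-239)
Class D (multicast), default mask N/A


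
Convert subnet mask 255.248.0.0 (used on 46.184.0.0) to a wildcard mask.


Subnet mask: 255.248.0.0
Wildcard = 255.255.255.255 - subnet mask
255 - 255 = 0
255 - 248 = 7
255 - 0 = 255
255 - 0 = 255
Wildcard: 0.7.255.255


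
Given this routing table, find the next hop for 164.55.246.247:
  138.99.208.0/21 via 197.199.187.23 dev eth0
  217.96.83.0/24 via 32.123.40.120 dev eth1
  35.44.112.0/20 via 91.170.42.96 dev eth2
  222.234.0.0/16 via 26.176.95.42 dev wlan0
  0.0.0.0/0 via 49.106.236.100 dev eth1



Longest prefix match for 164.55.246.247:
  /21 138.99.208.0: no
  /24 217.96.83.0: no
  /20 35.44.112.0: no
  /16 222.234.0.0: no
  /0 0.0.0.0: MATCH
Selected: next-hop 49.106.236.100 via eth1 (matched /0)


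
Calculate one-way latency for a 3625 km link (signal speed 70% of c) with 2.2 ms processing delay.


Speed = 0.7 * 3e5 km/s = 210000 km/s
Propagation delay = 3625 / 210000 = 0.0173 s = 17.2619 ms
Processing delay = 2.2 ms
Total one-way latency = 19.4619 ms


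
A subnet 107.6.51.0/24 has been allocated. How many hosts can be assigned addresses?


Host bits = 32 - 24 = 8
Total addresses = 2^8 = 256
Usable = total - 2 (network and broadcast)
Usable hosts: 254


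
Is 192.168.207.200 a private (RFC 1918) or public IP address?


RFC 1918 private ranges:
  10.0.0.0/8 (10.0.0.0 - 10.255.255.255)
  172.16.0.0/12 (172.16.0.0 - 172.31.255.255)
  192.168.0.0/16 (192.168.0.0 - 192.168.255.255)
Private (in 192.168.0.0/16)


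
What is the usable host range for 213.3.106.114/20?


Network: 213.3.96.0
Broadcast: 213.3.111.255
First usable = network + 1
Last usable = broadcast - 1
Range: 213.3.96.1 to 213.3.111.254


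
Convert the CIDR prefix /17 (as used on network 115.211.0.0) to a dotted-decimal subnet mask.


/17 means 17 network bits, 15 host bits
Binary: 11111111111111111000000000000000
Mask: 255.255.128.0


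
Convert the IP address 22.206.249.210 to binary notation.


22 = 00010110
206 = 11001110
249 = 11111001
210 = 11010010
Binary: 00010110.11001110.11111001.11010010


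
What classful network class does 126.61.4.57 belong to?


First octet: 126
Binary: 01111110
0xxxxxxx -> Class A (1-126)
Class A, default mask 255.0.0.0 (/8)


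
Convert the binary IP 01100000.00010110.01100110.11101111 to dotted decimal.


01100000 = 96
00010110 = 22
01100110 = 102
11101111 = 239
IP: 96.22.102.239


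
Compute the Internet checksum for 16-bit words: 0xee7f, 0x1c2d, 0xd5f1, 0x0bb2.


Sum all words (with carry folding):
+ 0xee7f = 0xee7f
+ 0x1c2d = 0x0aad
+ 0xd5f1 = 0xe09e
+ 0x0bb2 = 0xec50
One's complement: ~0xec50
Checksum = 0x13af


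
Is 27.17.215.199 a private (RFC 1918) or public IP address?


RFC 1918 private ranges:
  10.0.0.0/8 (10.0.0.0 - 10.255.255.255)
  172.16.0.0/12 (172.16.0.0 - 172.31.255.255)
  192.168.0.0/16 (192.168.0.0 - 192.168.255.255)
Public (not in any RFC 1918 range)


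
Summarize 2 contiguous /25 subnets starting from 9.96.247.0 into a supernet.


Original prefix: /25
Number of subnets: 2 = 2^1
New prefix = 25 - 1 = 24
Supernet: 9.96.247.0/24


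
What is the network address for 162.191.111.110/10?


IP:   10100010.10111111.01101111.01101110
Mask: 11111111.11000000.00000000.00000000
AND operation:
Net:  10100010.10000000.00000000.00000000
Network: 162.128.0.0/10


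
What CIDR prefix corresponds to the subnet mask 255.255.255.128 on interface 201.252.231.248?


Binary: 11111111.11111111.11111111.10000000
Count leading 1s
Prefix: /25


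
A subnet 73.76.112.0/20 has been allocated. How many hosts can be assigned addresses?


Host bits = 32 - 20 = 12
Total addresses = 2^12 = 4096
Usable = total - 2 (network and broadcast)
Usable hosts: 4094


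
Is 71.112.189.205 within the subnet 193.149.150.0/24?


Subnet network: 193.149.150.0
Test IP AND mask: 71.112.189.0
No, 71.112.189.205 is not in 193.149.150.0/24


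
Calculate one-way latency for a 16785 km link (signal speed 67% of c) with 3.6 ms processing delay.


Speed = 0.67 * 3e5 km/s = 201000 km/s
Propagation delay = 16785 / 201000 = 0.0835 s = 83.5075 ms
Processing delay = 3.6 ms
Total one-way latency = 87.1075 ms


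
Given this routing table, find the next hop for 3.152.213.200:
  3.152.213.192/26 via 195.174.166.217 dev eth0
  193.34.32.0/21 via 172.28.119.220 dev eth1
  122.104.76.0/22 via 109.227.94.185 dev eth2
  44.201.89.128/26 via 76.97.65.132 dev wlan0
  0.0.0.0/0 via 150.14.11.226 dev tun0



Longest prefix match for 3.152.213.200:
  /26 3.152.213.192: MATCH
  /21 193.34.32.0: no
  /22 122.104.76.0: no
  /26 44.201.89.128: no
  /0 0.0.0.0: MATCH
Selected: next-hop 195.174.166.217 via eth0 (matched /26)


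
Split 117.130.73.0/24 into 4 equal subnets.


New prefix = 24 + 2 = 26
Each subnet has 64 addresses
  117.130.73.0/26
  117.130.73.64/26
  117.130.73.128/26
  117.130.73.192/26
Subnets: 117.130.73.0/26, 117.130.73.64/26, 117.130.73.128/26, 117.130.73.192/26


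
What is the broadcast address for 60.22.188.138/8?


Network: 60.0.0.0/8
Host bits = 24
Set all host bits to 1:
Broadcast: 60.255.255.255


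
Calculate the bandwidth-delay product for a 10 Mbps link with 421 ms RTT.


BDP = bandwidth * RTT
= 10 Mbps * 421 ms
= 10 * 1e6 * 421 / 1000 bits
= 4210000 bits
= 526250 bytes
= 513.916 KB
BDP = 4210000 bits (526250 bytes)


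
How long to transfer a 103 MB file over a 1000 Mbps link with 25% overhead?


Effective throughput = 1000 * (1 - 25/100) = 750 Mbps
File size in Mb = 103 * 8 = 824 Mb
Time = 824 / 750
Time = 1.0987 seconds


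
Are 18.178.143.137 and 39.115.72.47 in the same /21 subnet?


Mask: 255.255.248.0
18.178.143.137 AND mask = 18.178.136.0
39.115.72.47 AND mask = 39.115.72.0
No, different subnets (18.178.136.0 vs 39.115.72.0)


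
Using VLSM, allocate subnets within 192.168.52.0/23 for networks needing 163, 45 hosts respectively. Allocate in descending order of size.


163 hosts -> /24 (254 usable): 192.168.52.0/24
45 hosts -> /26 (62 usable): 192.168.53.0/26
Allocation: 192.168.52.0/24 (163 hosts, 254 usable); 192.168.53.0/26 (45 hosts, 62 usable)


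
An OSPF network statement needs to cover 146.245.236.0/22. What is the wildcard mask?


Subnet mask: 255.255.252.0
Wildcard = 255.255.255.255 - subnet mask
255 - 255 = 0
255 - 255 = 0
255 - 252 = 3
255 - 0 = 255
Wildcard: 0.0.3.255


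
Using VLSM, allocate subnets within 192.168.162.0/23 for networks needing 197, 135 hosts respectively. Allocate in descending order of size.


197 hosts -> /24 (254 usable): 192.168.162.0/24
135 hosts -> /24 (254 usable): 192.168.163.0/24
Allocation: 192.168.162.0/24 (197 hosts, 254 usable); 192.168.163.0/24 (135 hosts, 254 usable)


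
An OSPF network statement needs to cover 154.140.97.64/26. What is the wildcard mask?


Subnet mask: 255.255.255.192
Wildcard = 255.255.255.255 - subnet mask
255 - 255 = 0
255 - 255 = 0
255 - 255 = 0
255 - 192 = 63
Wildcard: 0.0.0.63


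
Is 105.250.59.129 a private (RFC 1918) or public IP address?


RFC 1918 private ranges:
  10.0.0.0/8 (10.0.0.0 - 10.255.255.255)
  172.16.0.0/12 (172.16.0.0 - 172.31.255.255)
  192.168.0.0/16 (192.168.0.0 - 192.168.255.255)
Public (not in any RFC 1918 range)


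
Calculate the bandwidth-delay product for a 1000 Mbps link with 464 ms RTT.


BDP = bandwidth * RTT
= 1000 Mbps * 464 ms
= 1000 * 1e6 * 464 / 1000 bits
= 464000000 bits
= 58000000 bytes
= 56640.625 KB
BDP = 464000000 bits (58000000 bytes)


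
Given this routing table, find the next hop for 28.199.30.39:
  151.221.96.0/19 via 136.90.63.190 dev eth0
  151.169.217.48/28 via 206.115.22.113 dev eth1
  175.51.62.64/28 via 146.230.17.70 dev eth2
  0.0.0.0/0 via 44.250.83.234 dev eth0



Longest prefix match for 28.199.30.39:
  /19 151.221.96.0: no
  /28 151.169.217.48: no
  /28 175.51.62.64: no
  /0 0.0.0.0: MATCH
Selected: next-hop 44.250.83.234 via eth0 (matched /0)


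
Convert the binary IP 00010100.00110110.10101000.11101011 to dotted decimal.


00010100 = 20
00110110 = 54
10101000 = 168
11101011 = 235
IP: 20.54.168.235


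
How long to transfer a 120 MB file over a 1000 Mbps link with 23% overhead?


Effective throughput = 1000 * (1 - 23/100) = 770 Mbps
File size in Mb = 120 * 8 = 960 Mb
Time = 960 / 770
Time = 1.2468 seconds


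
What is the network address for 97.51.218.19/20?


IP:   01100001.00110011.11011010.00010011
Mask: 11111111.11111111.11110000.00000000
AND operation:
Net:  01100001.00110011.11010000.00000000
Network: 97.51.208.0/20


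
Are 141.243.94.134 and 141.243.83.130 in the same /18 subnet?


Mask: 255.255.192.0
141.243.94.134 AND mask = 141.243.64.0
141.243.83.130 AND mask = 141.243.64.0
Yes, same subnet (141.243.64.0)


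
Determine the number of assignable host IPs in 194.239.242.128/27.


Host bits = 32 - 27 = 5
Total addresses = 2^5 = 32
Usable = total - 2 (network and broadcast)
Usable hosts: 30


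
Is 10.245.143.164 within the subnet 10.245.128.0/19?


Subnet network: 10.245.128.0
Test IP AND mask: 10.245.128.0
Yes, 10.245.143.164 is in 10.245.128.0/19


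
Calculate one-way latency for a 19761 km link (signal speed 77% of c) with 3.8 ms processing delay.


Speed = 0.77 * 3e5 km/s = 231000 km/s
Propagation delay = 19761 / 231000 = 0.0855 s = 85.5455 ms
Processing delay = 3.8 ms
Total one-way latency = 89.3455 ms


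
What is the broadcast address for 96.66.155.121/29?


Network: 96.66.155.120/29
Host bits = 3
Set all host bits to 1:
Broadcast: 96.66.155.127


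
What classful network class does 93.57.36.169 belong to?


First octet: 93
Binary: 01011101
0xxxxxxx -> Class A (1-126)
Class A, default mask 255.0.0.0 (/8)


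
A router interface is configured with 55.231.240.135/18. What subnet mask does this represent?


/18 means 18 network bits, 14 host bits
Binary: 11111111111111111100000000000000
Mask: 255.255.192.0


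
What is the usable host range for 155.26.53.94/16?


Network: 155.26.0.0
Broadcast: 155.26.255.255
First usable = network + 1
Last usable = broadcast - 1
Range: 155.26.0.1 to 155.26.255.254


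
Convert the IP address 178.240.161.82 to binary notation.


178 = 10110010
240 = 11110000
161 = 10100001
82 = 01010010
Binary: 10110010.11110000.10100001.01010010


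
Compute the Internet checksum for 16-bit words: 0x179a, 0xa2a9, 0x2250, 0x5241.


Sum all words (with carry folding):
+ 0x179a = 0x179a
+ 0xa2a9 = 0xba43
+ 0x2250 = 0xdc93
+ 0x5241 = 0x2ed5
One's complement: ~0x2ed5
Checksum = 0xd12a


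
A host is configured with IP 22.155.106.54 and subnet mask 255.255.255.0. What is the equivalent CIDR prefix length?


Binary: 11111111.11111111.11111111.00000000
Count leading 1s
Prefix: /24


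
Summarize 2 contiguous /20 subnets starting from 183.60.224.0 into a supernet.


Original prefix: /20
Number of subnets: 2 = 2^1
New prefix = 20 - 1 = 19
Supernet: 183.60.224.0/19


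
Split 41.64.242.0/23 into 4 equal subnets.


New prefix = 23 + 2 = 25
Each subnet has 128 addresses
  41.64.242.0/25
  41.64.242.128/25
  41.64.243.0/25
  41.64.243.128/25
Subnets: 41.64.242.0/25, 41.64.242.128/25, 41.64.243.0/25, 41.64.243.128/25


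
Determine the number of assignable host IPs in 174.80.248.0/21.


Host bits = 32 - 21 = 11
Total addresses = 2^11 = 2048
Usable = total - 2 (network and broadcast)
Usable hosts: 2046


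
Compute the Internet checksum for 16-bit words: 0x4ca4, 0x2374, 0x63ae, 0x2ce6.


Sum all words (with carry folding):
+ 0x4ca4 = 0x4ca4
+ 0x2374 = 0x7018
+ 0x63ae = 0xd3c6
+ 0x2ce6 = 0x00ad
One's complement: ~0x00ad
Checksum = 0xff52


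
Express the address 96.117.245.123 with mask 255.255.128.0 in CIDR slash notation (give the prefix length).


Binary: 11111111.11111111.10000000.00000000
Count leading 1s
Prefix: /17


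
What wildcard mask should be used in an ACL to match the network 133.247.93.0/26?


Subnet mask: 255.255.255.192
Wildcard = 255.255.255.255 - subnet mask
255 - 255 = 0
255 - 255 = 0
255 - 255 = 0
255 - 192 = 63
Wildcard: 0.0.0.63


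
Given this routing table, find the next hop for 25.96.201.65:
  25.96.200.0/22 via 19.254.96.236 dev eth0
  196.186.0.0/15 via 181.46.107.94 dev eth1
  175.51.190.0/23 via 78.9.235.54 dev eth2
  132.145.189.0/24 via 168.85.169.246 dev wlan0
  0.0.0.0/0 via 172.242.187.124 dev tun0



Longest prefix match for 25.96.201.65:
  /22 25.96.200.0: MATCH
  /15 196.186.0.0: no
  /23 175.51.190.0: no
  /24 132.145.189.0: no
  /0 0.0.0.0: MATCH
Selected: next-hop 19.254.96.236 via eth0 (matched /22)


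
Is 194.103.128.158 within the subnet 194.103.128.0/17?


Subnet network: 194.103.128.0
Test IP AND mask: 194.103.128.0
Yes, 194.103.128.158 is in 194.103.128.0/17


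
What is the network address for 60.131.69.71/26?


IP:   00111100.10000011.01000101.01000111
Mask: 11111111.11111111.11111111.11000000
AND operation:
Net:  00111100.10000011.01000101.01000000
Network: 60.131.69.64/26


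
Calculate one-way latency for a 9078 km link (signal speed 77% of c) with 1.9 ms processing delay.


Speed = 0.77 * 3e5 km/s = 231000 km/s
Propagation delay = 9078 / 231000 = 0.0393 s = 39.2987 ms
Processing delay = 1.9 ms
Total one-way latency = 41.1987 ms


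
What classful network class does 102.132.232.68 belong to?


First octet: 102
Binary: 01100110
0xxxxxxx -> Class A (1-126)
Class A, default mask 255.0.0.0 (/8)


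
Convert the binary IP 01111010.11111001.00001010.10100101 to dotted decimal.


01111010 = 122
11111001 = 249
00001010 = 10
10100101 = 165
IP: 122.249.10.165


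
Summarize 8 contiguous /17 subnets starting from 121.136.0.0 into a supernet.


Original prefix: /17
Number of subnets: 8 = 2^3
New prefix = 17 - 3 = 14
Supernet: 121.136.0.0/14


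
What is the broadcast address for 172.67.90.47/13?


Network: 172.64.0.0/13
Host bits = 19
Set all host bits to 1:
Broadcast: 172.71.255.255


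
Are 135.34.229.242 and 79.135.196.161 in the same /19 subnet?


Mask: 255.255.224.0
135.34.229.242 AND mask = 135.34.224.0
79.135.196.161 AND mask = 79.135.192.0
No, different subnets (135.34.224.0 vs 79.135.192.0)


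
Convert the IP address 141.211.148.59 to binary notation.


141 = 10001101
211 = 11010011
148 = 10010100
59 = 00111011
Binary: 10001101.11010011.10010100.00111011


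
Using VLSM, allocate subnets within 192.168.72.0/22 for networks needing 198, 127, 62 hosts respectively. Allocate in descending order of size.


198 hosts -> /24 (254 usable): 192.168.72.0/24
127 hosts -> /24 (254 usable): 192.168.73.0/24
62 hosts -> /26 (62 usable): 192.168.74.0/26
Allocation: 192.168.72.0/24 (198 hosts, 254 usable); 192.168.73.0/24 (127 hosts, 254 usable); 192.168.74.0/26 (62 hosts, 62 usable)


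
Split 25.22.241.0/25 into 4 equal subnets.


New prefix = 25 + 2 = 27
Each subnet has 32 addresses
  25.22.241.0/27
  25.22.241.32/27
  25.22.241.64/27
  25.22.241.96/27
Subnets: 25.22.241.0/27, 25.22.241.32/27, 25.22.241.64/27, 25.22.241.96/27


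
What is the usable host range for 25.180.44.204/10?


Network: 25.128.0.0
Broadcast: 25.191.255.255
First usable = network + 1
Last usable = broadcast - 1
Range: 25.128.0.1 to 25.191.255.254


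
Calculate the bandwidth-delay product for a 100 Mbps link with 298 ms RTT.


BDP = bandwidth * RTT
= 100 Mbps * 298 ms
= 100 * 1e6 * 298 / 1000 bits
= 29800000 bits
= 3725000 bytes
= 3637.6953 KB
BDP = 29800000 bits (3725000 bytes)


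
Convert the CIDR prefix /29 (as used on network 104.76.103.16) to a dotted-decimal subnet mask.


/29 means 29 network bits, 3 host bits
Binary: 11111111111111111111111111111000
Mask: 255.255.255.248


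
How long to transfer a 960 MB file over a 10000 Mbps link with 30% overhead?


Effective throughput = 10000 * (1 - 30/100) = 7000 Mbps
File size in Mb = 960 * 8 = 7680 Mb
Time = 7680 / 7000
Time = 1.0971 seconds


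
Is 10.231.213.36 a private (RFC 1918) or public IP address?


RFC 1918 private ranges:
  10.0.0.0/8 (10.0.0.0 - 10.255.255.255)
  172.16.0.0/12 (172.16.0.0 - 172.31.255.255)
  192.168.0.0/16 (192.168.0.0 - 192.168.255.255)
Private (in 10.0.0.0/8)


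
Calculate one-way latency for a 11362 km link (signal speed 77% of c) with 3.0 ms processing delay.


Speed = 0.77 * 3e5 km/s = 231000 km/s
Propagation delay = 11362 / 231000 = 0.0492 s = 49.1861 ms
Processing delay = 3.0 ms
Total one-way latency = 52.1861 ms


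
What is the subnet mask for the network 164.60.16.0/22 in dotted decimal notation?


/22 means 22 network bits, 10 host bits
Binary: 11111111111111111111110000000000
Mask: 255.255.252.0


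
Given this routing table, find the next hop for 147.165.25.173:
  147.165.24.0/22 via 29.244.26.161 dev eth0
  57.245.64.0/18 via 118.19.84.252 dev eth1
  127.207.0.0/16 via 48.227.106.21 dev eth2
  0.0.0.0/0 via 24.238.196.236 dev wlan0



Longest prefix match for 147.165.25.173:
  /22 147.165.24.0: MATCH
  /18 57.245.64.0: no
  /16 127.207.0.0: no
  /0 0.0.0.0: MATCH
Selected: next-hop 29.244.26.161 via eth0 (matched /22)


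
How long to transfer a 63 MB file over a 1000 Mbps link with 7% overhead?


Effective throughput = 1000 * (1 - 7/100) = 930.0 Mbps
File size in Mb = 63 * 8 = 504 Mb
Time = 504 / 930.0
Time = 0.5419 seconds


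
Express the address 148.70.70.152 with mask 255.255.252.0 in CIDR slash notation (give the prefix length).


Binary: 11111111.11111111.11111100.00000000
Count leading 1s
Prefix: /22


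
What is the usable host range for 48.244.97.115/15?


Network: 48.244.0.0
Broadcast: 48.245.255.255
First usable = network + 1
Last usable = broadcast - 1
Range: 48.244.0.1 to 48.245.255.254


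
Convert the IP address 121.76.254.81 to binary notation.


121 = 01111001
76 = 01001100
254 = 11111110
81 = 01010001
Binary: 01111001.01001100.11111110.01010001


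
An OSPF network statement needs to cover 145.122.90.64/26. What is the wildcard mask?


Subnet mask: 255.255.255.192
Wildcard = 255.255.255.255 - subnet mask
255 - 255 = 0
255 - 255 = 0
255 - 255 = 0
255 - 192 = 63
Wildcard: 0.0.0.63


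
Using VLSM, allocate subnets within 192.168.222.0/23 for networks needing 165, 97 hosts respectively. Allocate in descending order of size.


165 hosts -> /24 (254 usable): 192.168.222.0/24
97 hosts -> /25 (126 usable): 192.168.223.0/25
Allocation: 192.168.222.0/24 (165 hosts, 254 usable); 192.168.223.0/25 (97 hosts, 126 usable)


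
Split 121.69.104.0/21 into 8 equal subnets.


New prefix = 21 + 3 = 24
Each subnet has 256 addresses
  121.69.104.0/24
  121.69.105.0/24
  121.69.106.0/24
  121.69.107.0/24
  121.69.108.0/24
  121.69.109.0/24
  121.69.110.0/24
  121.69.111.0/24
Subnets: 121.69.104.0/24, 121.69.105.0/24, 121.69.106.0/24, 121.69.107.0/24, 121.69.108.0/24, 121.69.109.0/24, 121.69.110.0/24, 121.69.111.0/24


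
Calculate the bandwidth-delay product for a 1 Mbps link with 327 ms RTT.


BDP = bandwidth * RTT
= 1 Mbps * 327 ms
= 1 * 1e6 * 327 / 1000 bits
= 327000 bits
= 40875 bytes
= 39.917 KB
BDP = 327000 bits (40875 bytes)


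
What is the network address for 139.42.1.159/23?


IP:   10001011.00101010.00000001.10011111
Mask: 11111111.11111111.11111110.00000000
AND operation:
Net:  10001011.00101010.00000000.00000000
Network: 139.42.0.0/23


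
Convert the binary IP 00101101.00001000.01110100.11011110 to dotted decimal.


00101101 = 45
00001000 = 8
01110100 = 116
11011110 = 222
IP: 45.8.116.222


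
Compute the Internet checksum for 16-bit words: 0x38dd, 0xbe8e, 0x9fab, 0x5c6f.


Sum all words (with carry folding):
+ 0x38dd = 0x38dd
+ 0xbe8e = 0xf76b
+ 0x9fab = 0x9717
+ 0x5c6f = 0xf386
One's complement: ~0xf386
Checksum = 0x0c79


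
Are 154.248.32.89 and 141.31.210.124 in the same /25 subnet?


Mask: 255.255.255.128
154.248.32.89 AND mask = 154.248.32.0
141.31.210.124 AND mask = 141.31.210.0
No, different subnets (154.248.32.0 vs 141.31.210.0)


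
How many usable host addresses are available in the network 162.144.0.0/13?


Host bits = 32 - 13 = 19
Total addresses = 2^19 = 524288
Usable = total - 2 (network and broadcast)
Usable hosts: 524286


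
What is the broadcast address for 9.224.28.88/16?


Network: 9.224.0.0/16
Host bits = 16
Set all host bits to 1:
Broadcast: 9.224.255.255


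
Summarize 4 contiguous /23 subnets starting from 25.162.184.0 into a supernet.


Original prefix: /23
Number of subnets: 4 = 2^2
New prefix = 23 - 2 = 21
Supernet: 25.162.184.0/21


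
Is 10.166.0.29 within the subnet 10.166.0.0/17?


Subnet network: 10.166.0.0
Test IP AND mask: 10.166.0.0
Yes, 10.166.0.29 is in 10.166.0.0/17


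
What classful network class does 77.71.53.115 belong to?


First octet: 77
Binary: 01001101
0xxxxxxx -> Class A (1-126)
Class A, default mask 255.0.0.0 (/8)


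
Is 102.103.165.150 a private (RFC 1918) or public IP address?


RFC 1918 private ranges:
  10.0.0.0/8 (10.0.0.0 - 10.255.255.255)
  172.16.0.0/12 (172.16.0.0 - 172.31.255.255)
  192.168.0.0/16 (192.168.0.0 - 192.168.255.255)
Public (not in any RFC 1918 range)


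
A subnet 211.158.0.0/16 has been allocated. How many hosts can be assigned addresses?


Host bits = 32 - 16 = 16
Total addresses = 2^16 = 65536
Usable = total - 2 (network and broadcast)
Usable hosts: 65534


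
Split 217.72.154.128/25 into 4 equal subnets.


New prefix = 25 + 2 = 27
Each subnet has 32 addresses
  217.72.154.128/27
  217.72.154.160/27
  217.72.154.192/27
  217.72.154.224/27
Subnets: 217.72.154.128/27, 217.72.154.160/27, 217.72.154.192/27, 217.72.154.224/27


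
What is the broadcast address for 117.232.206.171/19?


Network: 117.232.192.0/19
Host bits = 13
Set all host bits to 1:
Broadcast: 117.232.223.255


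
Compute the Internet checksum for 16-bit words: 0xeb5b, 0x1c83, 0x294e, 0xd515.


Sum all words (with carry folding):
+ 0xeb5b = 0xeb5b
+ 0x1c83 = 0x07df
+ 0x294e = 0x312d
+ 0xd515 = 0x0643
One's complement: ~0x0643
Checksum = 0xf9bc


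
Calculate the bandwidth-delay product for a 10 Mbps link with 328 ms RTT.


BDP = bandwidth * RTT
= 10 Mbps * 328 ms
= 10 * 1e6 * 328 / 1000 bits
= 3280000 bits
= 410000 bytes
= 400.3906 KB
BDP = 3280000 bits (410000 bytes)


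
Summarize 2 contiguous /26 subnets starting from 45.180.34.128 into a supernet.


Original prefix: /26
Number of subnets: 2 = 2^1
New prefix = 26 - 1 = 25
Supernet: 45.180.34.128/25


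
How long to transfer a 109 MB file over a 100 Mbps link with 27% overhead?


Effective throughput = 100 * (1 - 27/100) = 73 Mbps
File size in Mb = 109 * 8 = 872 Mb
Time = 872 / 73
Time = 11.9452 seconds


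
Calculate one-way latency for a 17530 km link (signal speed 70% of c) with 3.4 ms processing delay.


Speed = 0.7 * 3e5 km/s = 210000 km/s
Propagation delay = 17530 / 210000 = 0.0835 s = 83.4762 ms
Processing delay = 3.4 ms
Total one-way latency = 86.8762 ms


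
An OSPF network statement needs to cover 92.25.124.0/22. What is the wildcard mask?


Subnet mask: 255.255.252.0
Wildcard = 255.255.255.255 - subnet mask
255 - 255 = 0
255 - 255 = 0
255 - 252 = 3
255 - 0 = 255
Wildcard: 0.0.3.255


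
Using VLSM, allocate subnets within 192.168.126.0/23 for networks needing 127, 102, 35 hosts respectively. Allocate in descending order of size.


127 hosts -> /24 (254 usable): 192.168.126.0/24
102 hosts -> /25 (126 usable): 192.168.127.0/25
35 hosts -> /26 (62 usable): 192.168.127.128/26
Allocation: 192.168.126.0/24 (127 hosts, 254 usable); 192.168.127.0/25 (102 hosts, 126 usable); 192.168.127.128/26 (35 hosts, 62 usable)


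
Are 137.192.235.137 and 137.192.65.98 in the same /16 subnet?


Mask: 255.255.0.0
137.192.235.137 AND mask = 137.192.0.0
137.192.65.98 AND mask = 137.192.0.0
Yes, same subnet (137.192.0.0)


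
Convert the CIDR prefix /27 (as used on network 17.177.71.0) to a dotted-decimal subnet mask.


/27 means 27 network bits, 5 host bits
Binary: 11111111111111111111111111100000
Mask: 255.255.255.224


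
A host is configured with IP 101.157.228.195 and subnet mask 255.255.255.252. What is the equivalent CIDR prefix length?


Binary: 11111111.11111111.11111111.11111100
Count leading 1s
Prefix: /30


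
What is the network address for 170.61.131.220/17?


IP:   10101010.00111101.10000011.11011100
Mask: 11111111.11111111.10000000.00000000
AND operation:
Net:  10101010.00111101.10000000.00000000
Network: 170.61.128.0/17


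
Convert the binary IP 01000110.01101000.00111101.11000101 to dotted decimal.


01000110 = 70
01101000 = 104
00111101 = 61
11000101 = 197
IP: 70.104.61.197


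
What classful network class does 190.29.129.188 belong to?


First octet: 190
Binary: 10111110
10xxxxxx -> Class B (128-191)
Class B, default mask 255.255.0.0 (/16)


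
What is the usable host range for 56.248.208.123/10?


Network: 56.192.0.0
Broadcast: 56.255.255.255
First usable = network + 1
Last usable = broadcast - 1
Range: 56.192.0.1 to 56.255.255.254


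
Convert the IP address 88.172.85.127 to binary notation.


88 = 01011000
172 = 10101100
85 = 01010101
127 = 01111111
Binary: 01011000.10101100.01010101.01111111


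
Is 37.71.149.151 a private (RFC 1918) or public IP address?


RFC 1918 private ranges:
  10.0.0.0/8 (10.0.0.0 - 10.255.255.255)
  172.16.0.0/12 (172.16.0.0 - 172.31.255.255)
  192.168.0.0/16 (192.168.0.0 - 192.168.255.255)
Public (not in any RFC 1918 range)


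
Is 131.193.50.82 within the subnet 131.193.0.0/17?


Subnet network: 131.193.0.0
Test IP AND mask: 131.193.0.0
Yes, 131.193.50.82 is in 131.193.0.0/17


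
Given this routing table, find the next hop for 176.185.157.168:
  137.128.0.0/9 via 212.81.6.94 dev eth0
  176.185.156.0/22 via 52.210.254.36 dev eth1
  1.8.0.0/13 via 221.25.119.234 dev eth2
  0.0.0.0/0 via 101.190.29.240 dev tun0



Longest prefix match for 176.185.157.168:
  /9 137.128.0.0: no
  /22 176.185.156.0: MATCH
  /13 1.8.0.0: no
  /0 0.0.0.0: MATCH
Selected: next-hop 52.210.254.36 via eth1 (matched /22)


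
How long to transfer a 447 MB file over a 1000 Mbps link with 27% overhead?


Effective throughput = 1000 * (1 - 27/100) = 730 Mbps
File size in Mb = 447 * 8 = 3576 Mb
Time = 3576 / 730
Time = 4.8986 seconds


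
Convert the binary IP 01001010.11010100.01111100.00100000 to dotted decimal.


01001010 = 74
11010100 = 212
01111100 = 124
00100000 = 32
IP: 74.212.124.32


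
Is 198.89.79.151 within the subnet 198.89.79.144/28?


Subnet network: 198.89.79.144
Test IP AND mask: 198.89.79.144
Yes, 198.89.79.151 is in 198.89.79.144/28


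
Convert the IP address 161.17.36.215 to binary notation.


161 = 10100001
17 = 00010001
36 = 00100100
215 = 11010111
Binary: 10100001.00010001.00100100.11010111


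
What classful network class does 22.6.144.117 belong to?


First octet: 22
Binary: 00010110
0xxxxxxx -> Class A (1-126)
Class A, default mask 255.0.0.0 (/8)


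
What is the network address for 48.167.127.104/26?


IP:   00110000.10100111.01111111.01101000
Mask: 11111111.11111111.11111111.11000000
AND operation:
Net:  00110000.10100111.01111111.01000000
Network: 48.167.127.64/26


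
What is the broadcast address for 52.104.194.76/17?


Network: 52.104.128.0/17
Host bits = 15
Set all host bits to 1:
Broadcast: 52.104.255.255


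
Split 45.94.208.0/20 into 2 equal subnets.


New prefix = 20 + 1 = 21
Each subnet has 2048 addresses
  45.94.208.0/21
  45.94.216.0/21
Subnets: 45.94.208.0/21, 45.94.216.0/21


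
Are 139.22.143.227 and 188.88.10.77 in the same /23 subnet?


Mask: 255.255.254.0
139.22.143.227 AND mask = 139.22.142.0
188.88.10.77 AND mask = 188.88.10.0
No, different subnets (139.22.142.0 vs 188.88.10.0)


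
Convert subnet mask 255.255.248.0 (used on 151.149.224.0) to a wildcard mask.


Subnet mask: 255.255.248.0
Wildcard = 255.255.255.255 - subnet mask
255 - 255 = 0
255 - 255 = 0
255 - 248 = 7
255 - 0 = 255
Wildcard: 0.0.7.255


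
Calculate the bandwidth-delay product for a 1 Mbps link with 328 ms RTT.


BDP = bandwidth * RTT
= 1 Mbps * 328 ms
= 1 * 1e6 * 328 / 1000 bits
= 328000 bits
= 41000 bytes
= 40.0391 KB
BDP = 328000 bits (41000 bytes)


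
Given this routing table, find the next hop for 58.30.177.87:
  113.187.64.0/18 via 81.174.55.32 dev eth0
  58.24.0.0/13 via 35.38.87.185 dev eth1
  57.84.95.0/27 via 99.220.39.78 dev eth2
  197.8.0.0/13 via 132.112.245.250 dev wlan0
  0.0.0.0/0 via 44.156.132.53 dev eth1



Longest prefix match for 58.30.177.87:
  /18 113.187.64.0: no
  /13 58.24.0.0: MATCH
  /27 57.84.95.0: no
  /13 197.8.0.0: no
  /0 0.0.0.0: MATCH
Selected: next-hop 35.38.87.185 via eth1 (matched /13)


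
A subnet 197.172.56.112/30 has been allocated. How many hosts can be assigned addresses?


Host bits = 32 - 30 = 2
Total addresses = 2^2 = 4
Usable = total - 2 (network and broadcast)
Usable hosts: 2


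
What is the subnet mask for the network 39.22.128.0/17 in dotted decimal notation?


/17 means 17 network bits, 15 host bits
Binary: 11111111111111111000000000000000
Mask: 255.255.128.0


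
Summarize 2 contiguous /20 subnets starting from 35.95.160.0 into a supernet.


Original prefix: /20
Number of subnets: 2 = 2^1
New prefix = 20 - 1 = 19
Supernet: 35.95.160.0/19


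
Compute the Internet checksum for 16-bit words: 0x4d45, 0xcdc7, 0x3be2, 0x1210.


Sum all words (with carry folding):
+ 0x4d45 = 0x4d45
+ 0xcdc7 = 0x1b0d
+ 0x3be2 = 0x56ef
+ 0x1210 = 0x68ff
One's complement: ~0x68ff
Checksum = 0x9700


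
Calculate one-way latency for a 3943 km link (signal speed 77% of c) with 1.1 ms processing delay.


Speed = 0.77 * 3e5 km/s = 231000 km/s
Propagation delay = 3943 / 231000 = 0.0171 s = 17.0693 ms
Processing delay = 1.1 ms
Total one-way latency = 18.1693 ms


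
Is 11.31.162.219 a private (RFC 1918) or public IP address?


RFC 1918 private ranges:
  10.0.0.0/8 (10.0.0.0 - 10.255.255.255)
  172.16.0.0/12 (172.16.0.0 - 172.31.255.255)
  192.168.0.0/16 (192.168.0.0 - 192.168.255.255)
Public (not in any RFC 1918 range)


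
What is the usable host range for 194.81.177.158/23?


Network: 194.81.176.0
Broadcast: 194.81.177.255
First usable = network + 1
Last usable = broadcast - 1
Range: 194.81.176.1 to 194.81.177.254


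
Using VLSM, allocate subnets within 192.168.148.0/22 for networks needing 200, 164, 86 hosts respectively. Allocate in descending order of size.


200 hosts -> /24 (254 usable): 192.168.148.0/24
164 hosts -> /24 (254 usable): 192.168.149.0/24
86 hosts -> /25 (126 usable): 192.168.150.0/25
Allocation: 192.168.148.0/24 (200 hosts, 254 usable); 192.168.149.0/24 (164 hosts, 254 usable); 192.168.150.0/25 (86 hosts, 126 usable)


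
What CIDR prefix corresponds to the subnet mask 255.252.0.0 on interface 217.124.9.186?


Binary: 11111111.11111100.00000000.00000000
Count leading 1s
Prefix: /14


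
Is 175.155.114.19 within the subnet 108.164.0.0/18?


Subnet network: 108.164.0.0
Test IP AND mask: 175.155.64.0
No, 175.155.114.19 is not in 108.164.0.0/18


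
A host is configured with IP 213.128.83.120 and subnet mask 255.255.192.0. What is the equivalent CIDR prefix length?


Binary: 11111111.11111111.11000000.00000000
Count leading 1s
Prefix: /18
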